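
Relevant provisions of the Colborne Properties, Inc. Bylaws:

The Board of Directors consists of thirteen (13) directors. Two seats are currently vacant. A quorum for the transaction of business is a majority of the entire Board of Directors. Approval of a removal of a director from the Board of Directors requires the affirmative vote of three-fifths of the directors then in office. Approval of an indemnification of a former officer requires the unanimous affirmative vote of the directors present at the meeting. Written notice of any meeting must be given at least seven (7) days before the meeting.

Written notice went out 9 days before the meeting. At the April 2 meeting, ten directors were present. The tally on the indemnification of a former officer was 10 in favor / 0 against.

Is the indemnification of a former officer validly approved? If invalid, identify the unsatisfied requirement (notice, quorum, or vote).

Valid — all requirements satisfied.

Notice: 9 days given; 7 required (9 ≥ 7). Satisfied.
Quorum: 10 present; quorum is 7. Satisfied.
Vote: the indemnification of a former officer requires the unanimous vote of the directors present (10). Unanimous means all 10, so 10 affirmative votes are needed; 10 voted in favor. Satisfied.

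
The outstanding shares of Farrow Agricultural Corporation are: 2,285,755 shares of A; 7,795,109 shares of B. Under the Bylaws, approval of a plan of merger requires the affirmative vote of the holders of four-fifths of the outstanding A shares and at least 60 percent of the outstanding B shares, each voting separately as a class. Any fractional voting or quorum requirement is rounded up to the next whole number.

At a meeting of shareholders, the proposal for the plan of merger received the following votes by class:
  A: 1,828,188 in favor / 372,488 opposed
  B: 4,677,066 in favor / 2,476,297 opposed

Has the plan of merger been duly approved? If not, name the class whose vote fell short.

A: 4/5 of 2285755 = 1828604; 1,828,604 required, 1,828,188 in favor — not approved.
B: 3/5 of 7795109 = 4677065.40, rounded up to 4677066; 4,677,066 required, 4,677,066 in favor — approved.

Not approved — the A shares did not give the required vote.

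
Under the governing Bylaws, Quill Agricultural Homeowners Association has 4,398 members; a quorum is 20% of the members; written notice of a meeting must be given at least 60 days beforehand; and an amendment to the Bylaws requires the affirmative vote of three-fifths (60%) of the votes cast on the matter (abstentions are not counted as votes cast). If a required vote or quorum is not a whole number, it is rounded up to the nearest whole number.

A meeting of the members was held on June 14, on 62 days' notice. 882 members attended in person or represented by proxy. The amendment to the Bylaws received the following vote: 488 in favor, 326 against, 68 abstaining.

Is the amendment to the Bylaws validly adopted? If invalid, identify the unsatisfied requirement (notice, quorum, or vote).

Invalid — vote requirement not satisfied.

Notice: 62 days given; 60 required. Satisfied.
Quorum: 20% of 4,398 = 879.60, rounded up to 880; 882 present. Satisfied.
Vote: requires three-fifths of the votes cast (882 − 68 abstaining = 814); 3/5 of 814 = 488.40, rounded up to 489, so 489 needed; 488 in favor. Not satisfied.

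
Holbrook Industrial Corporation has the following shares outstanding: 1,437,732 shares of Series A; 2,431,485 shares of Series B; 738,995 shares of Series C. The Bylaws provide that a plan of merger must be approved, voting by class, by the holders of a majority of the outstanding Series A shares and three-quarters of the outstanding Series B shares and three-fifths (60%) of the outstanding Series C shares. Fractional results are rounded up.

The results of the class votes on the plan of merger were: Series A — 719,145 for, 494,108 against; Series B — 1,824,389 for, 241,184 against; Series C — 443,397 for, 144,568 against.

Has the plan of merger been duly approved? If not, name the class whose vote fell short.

Approved — every class gave the required vote.

Series A: a majority of 1437732 is 718867; 718,867 required, 719,145 in favor — approved.
Series B: 3/4 of 2431485 = 1823613.75, rounded up to 1823614; 1,823,614 required, 1,824,389 in favor — approved.
Series C: 3/5 of 738995 = 443397; 443,397 required, 443,397 in favor — approved.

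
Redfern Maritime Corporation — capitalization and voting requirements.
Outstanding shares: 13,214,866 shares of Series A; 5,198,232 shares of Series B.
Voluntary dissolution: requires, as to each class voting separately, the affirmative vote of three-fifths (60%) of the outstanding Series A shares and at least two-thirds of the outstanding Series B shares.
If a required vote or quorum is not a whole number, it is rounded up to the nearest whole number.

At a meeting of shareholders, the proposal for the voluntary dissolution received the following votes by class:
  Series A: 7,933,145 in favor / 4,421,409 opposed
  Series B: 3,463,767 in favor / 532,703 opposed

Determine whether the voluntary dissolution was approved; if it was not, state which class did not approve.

Series A: 3/5 of 13214866 = 7928919.60, rounded up to 7928920; 7,928,920 required, 7,933,145 in favor — approved.
Series B: 2/3 of 5198232 = 3465488; 3,465,488 required, 3,463,767 in favor — not approved.

Not approved — the Series B shares did not give the required vote.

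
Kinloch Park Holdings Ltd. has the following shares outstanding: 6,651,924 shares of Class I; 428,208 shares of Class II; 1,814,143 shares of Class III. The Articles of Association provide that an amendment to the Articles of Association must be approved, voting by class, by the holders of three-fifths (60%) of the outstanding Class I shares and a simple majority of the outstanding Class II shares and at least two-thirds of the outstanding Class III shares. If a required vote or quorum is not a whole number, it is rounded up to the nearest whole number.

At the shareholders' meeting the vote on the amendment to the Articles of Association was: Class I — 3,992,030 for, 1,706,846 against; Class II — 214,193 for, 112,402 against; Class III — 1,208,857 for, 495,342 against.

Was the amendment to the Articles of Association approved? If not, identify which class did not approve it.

Not approved — the Class III shares did not give the required vote.

Class I: 3/5 of 6651924 = 3991154.40, rounded up to 3991155; 3,991,155 required, 3,992,030 in favor — approved.
Class II: a majority of 428208 is 214105; 214,105 required, 214,193 in favor — approved.
Class III: 2/3 of 1814143 = 1209428.67, rounded up to 1209429; 1,209,429 required, 1,208,857 in favor — not approved.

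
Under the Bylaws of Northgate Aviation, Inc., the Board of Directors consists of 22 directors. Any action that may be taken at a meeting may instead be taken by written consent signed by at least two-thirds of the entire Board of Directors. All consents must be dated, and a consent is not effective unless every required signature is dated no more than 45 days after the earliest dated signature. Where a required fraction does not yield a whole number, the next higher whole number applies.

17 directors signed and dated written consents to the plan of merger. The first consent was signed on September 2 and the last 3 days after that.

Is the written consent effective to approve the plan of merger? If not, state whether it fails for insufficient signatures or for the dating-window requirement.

Signatures required: at least two-thirds of 22 — 2/3 of 22 = 14.67, rounded up to 15, so 15 needed; 17 signed. Sufficient.
Dating window: the latest signature is 3 days after the earliest; the limit is 45 days. Within the window.

Effective — both the signature and dating-window requirements are satisfied.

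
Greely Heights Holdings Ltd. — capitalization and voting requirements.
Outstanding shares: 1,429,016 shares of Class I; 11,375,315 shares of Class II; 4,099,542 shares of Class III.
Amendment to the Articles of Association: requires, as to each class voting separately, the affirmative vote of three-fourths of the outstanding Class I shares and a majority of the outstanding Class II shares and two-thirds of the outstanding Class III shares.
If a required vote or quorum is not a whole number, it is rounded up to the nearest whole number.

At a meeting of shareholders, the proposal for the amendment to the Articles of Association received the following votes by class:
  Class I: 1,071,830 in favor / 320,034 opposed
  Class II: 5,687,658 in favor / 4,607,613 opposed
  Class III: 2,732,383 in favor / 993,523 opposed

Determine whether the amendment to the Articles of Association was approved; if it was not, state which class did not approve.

Not approved — the Class III shares did not give the required vote.

Class I: 3/4 of 1429016 = 1071762; 1,071,762 required, 1,071,830 in favor — approved.
Class II: a majority of 11375315 is 5687658; 5,687,658 required, 5,687,658 in favor — approved.
Class III: 2/3 of 4099542 = 2733028; 2,733,028 required, 2,732,383 in favor — not approved.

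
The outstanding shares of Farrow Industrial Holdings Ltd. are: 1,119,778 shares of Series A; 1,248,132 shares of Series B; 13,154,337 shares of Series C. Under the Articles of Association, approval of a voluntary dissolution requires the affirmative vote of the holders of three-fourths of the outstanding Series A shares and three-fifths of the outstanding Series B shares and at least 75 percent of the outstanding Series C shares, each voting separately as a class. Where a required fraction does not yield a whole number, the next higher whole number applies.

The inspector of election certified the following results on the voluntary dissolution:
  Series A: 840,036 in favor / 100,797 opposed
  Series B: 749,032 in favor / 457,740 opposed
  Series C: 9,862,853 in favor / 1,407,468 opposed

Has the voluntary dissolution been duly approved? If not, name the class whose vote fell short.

Not approved — the Series C shares did not give the required vote.

Series A: 3/4 of 1119778 = 839833.50, rounded up to 839834; 839,834 required, 840,036 in favor — approved.
Series B: 3/5 of 1248132 = 748879.20, rounded up to 748880; 748,880 required, 749,032 in favor — approved.
Series C: 3/4 of 13154337 = 9865752.75, rounded up to 9865753; 9,865,753 required, 9,862,853 in favor — not approved.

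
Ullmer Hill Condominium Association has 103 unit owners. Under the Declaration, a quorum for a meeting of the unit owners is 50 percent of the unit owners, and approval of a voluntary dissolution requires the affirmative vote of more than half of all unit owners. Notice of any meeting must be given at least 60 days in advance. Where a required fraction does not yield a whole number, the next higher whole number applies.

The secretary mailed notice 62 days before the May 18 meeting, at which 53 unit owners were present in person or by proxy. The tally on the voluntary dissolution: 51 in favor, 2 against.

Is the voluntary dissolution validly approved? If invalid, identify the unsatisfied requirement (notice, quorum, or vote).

Notice: 62 days given; 60 required. Satisfied.
Quorum: 50% of 103 = 51.50, rounded up to 52; 53 present. Satisfied.
Vote: requires a majority of all unit owners (103); a majority of 103 is 52, so 52 needed; 51 in favor. Not satisfied.

Invalid — vote requirement not satisfied.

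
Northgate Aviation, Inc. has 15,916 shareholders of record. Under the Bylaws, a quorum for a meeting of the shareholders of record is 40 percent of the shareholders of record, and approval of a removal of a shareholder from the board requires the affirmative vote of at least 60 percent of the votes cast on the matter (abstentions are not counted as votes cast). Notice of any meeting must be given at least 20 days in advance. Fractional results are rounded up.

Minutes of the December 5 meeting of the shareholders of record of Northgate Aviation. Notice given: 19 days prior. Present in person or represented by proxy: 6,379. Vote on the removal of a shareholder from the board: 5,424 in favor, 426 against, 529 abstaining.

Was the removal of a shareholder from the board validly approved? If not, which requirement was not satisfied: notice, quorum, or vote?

Notice: 19 days given; 20 required. Not satisfied.
Quorum: 40% of 15,916 = 6,366.40, rounded up to 6,367; 6,379 present. Satisfied.
Vote: requires three-fifths of the votes cast (6,379 − 529 abstaining = 5,850); 3/5 of 5850 = 3510, so 3,510 needed; 5,424 in favor. Satisfied.

Invalid — notice requirement not satisfied.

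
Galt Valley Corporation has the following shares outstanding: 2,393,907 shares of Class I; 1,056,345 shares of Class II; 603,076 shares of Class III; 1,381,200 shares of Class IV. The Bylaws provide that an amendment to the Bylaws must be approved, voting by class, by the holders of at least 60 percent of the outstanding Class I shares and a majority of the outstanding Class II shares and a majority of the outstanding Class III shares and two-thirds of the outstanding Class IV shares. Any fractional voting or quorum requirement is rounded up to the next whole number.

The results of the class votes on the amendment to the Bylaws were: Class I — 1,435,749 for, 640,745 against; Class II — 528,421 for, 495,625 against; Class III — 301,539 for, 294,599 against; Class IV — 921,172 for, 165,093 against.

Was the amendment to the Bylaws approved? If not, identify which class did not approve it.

Class I: 3/5 of 2393907 = 1436344.20, rounded up to 1436345; 1,436,345 required, 1,435,749 in favor — not approved.
Class II: a majority of 1056345 is 528173; 528,173 required, 528,421 in favor — approved.
Class III: a majority of 603076 is 301539; 301,539 required, 301,539 in favor — approved.
Class IV: 2/3 of 1381200 = 920800; 920,800 required, 921,172 in favor — approved.

Not approved — the Class I shares did not give the required vote.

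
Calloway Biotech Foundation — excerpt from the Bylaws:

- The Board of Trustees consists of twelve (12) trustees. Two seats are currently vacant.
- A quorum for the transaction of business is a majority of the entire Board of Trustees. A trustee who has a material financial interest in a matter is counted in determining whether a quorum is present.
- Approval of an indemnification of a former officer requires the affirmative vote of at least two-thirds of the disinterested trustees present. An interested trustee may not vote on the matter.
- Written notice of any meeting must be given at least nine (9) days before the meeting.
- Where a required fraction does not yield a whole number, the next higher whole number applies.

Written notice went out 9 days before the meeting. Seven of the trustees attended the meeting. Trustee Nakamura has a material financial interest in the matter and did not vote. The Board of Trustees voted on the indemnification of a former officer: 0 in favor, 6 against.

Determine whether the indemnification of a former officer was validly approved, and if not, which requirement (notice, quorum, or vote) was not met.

Notice: 9 days given; 9 required (9 ≥ 9). Satisfied.
Quorum: 7 present (interested trustees count toward quorum); quorum is 7. Satisfied.
Vote: the indemnification of a former officer requires two-thirds of the disinterested trustees present (7 − 1 = 6). 2/3 of 6 = 4, so 4 affirmative votes are needed; 0 voted in favor. Not satisfied.

Invalid — vote requirement not satisfied.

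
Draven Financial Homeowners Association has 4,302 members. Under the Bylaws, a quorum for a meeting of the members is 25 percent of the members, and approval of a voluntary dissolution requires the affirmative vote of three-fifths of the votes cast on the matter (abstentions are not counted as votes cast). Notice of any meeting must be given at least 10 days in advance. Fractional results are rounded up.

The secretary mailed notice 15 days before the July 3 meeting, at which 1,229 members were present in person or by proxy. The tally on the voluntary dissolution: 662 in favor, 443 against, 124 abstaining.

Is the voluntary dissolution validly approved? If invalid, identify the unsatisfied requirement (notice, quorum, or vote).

Notice: 15 days given; 10 required. Satisfied.
Quorum: 25% of 4,302 = 1,075.50, rounded up to 1,076; 1,229 present. Satisfied.
Vote: requires three-fifths of the votes cast (1,229 − 124 abstaining = 1,105); 3/5 of 1105 = 663, so 663 needed; 662 in favor. Not satisfied.

Invalid — vote requirement not satisfied.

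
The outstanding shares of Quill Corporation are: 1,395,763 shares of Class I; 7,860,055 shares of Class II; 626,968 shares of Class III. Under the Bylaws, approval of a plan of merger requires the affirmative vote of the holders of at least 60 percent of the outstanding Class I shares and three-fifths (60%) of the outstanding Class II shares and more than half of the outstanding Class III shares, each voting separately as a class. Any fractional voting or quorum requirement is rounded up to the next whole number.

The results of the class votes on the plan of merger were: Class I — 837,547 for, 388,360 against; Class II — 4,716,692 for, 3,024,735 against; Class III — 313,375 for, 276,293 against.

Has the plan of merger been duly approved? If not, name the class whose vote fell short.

Not approved — the Class III shares did not give the required vote.

Class I: 3/5 of 1395763 = 837457.80, rounded up to 837458; 837,458 required, 837,547 in favor — approved.
Class II: 3/5 of 7860055 = 4716033; 4,716,033 required, 4,716,692 in favor — approved.
Class III: a majority of 626968 is 313485; 313,485 required, 313,375 in favor — not approved.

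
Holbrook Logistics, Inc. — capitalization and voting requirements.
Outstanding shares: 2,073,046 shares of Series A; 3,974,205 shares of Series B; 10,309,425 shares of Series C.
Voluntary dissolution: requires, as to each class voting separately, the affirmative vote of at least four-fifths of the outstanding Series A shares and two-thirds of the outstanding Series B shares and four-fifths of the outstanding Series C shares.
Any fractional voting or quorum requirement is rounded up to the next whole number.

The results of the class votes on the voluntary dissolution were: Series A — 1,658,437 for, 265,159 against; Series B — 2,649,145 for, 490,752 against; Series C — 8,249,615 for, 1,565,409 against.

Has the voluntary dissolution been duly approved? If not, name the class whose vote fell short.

Not approved — the Series B shares did not give the required vote.

Series A: 4/5 of 2073046 = 1658436.80, rounded up to 1658437; 1,658,437 required, 1,658,437 in favor — approved.
Series B: 2/3 of 3974205 = 2649470; 2,649,470 required, 2,649,145 in favor — not approved.
Series C: 4/5 of 10309425 = 8247540; 8,247,540 required, 8,249,615 in favor — approved.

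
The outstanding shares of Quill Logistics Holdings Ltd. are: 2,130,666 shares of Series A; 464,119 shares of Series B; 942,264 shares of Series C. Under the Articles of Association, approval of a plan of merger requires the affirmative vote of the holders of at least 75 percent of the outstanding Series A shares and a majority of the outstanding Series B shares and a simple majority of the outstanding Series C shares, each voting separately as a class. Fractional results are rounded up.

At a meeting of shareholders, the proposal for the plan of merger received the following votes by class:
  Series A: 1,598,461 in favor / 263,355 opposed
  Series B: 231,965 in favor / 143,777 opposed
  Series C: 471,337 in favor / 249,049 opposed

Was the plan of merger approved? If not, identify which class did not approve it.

Series A: 3/4 of 2130666 = 1597999.50, rounded up to 1598000; 1,598,000 required, 1,598,461 in favor — approved.
Series B: a majority of 464119 is 232060; 232,060 required, 231,965 in favor — not approved.
Series C: a majority of 942264 is 471133; 471,133 required, 471,337 in favor — approved.

Not approved — the Series B shares did not give the required vote.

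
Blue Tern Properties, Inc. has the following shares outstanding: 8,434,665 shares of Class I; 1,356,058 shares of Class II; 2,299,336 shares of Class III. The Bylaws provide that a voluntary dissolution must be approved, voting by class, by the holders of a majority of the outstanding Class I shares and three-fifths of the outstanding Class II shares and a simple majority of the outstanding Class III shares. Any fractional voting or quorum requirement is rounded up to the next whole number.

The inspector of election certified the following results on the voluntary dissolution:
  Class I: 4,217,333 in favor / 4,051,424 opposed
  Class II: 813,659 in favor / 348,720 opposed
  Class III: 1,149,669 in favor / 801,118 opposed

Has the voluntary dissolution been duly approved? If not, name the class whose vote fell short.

Class I: a majority of 8434665 is 4217333; 4,217,333 required, 4,217,333 in favor — approved.
Class II: 3/5 of 1356058 = 813634.80, rounded up to 813635; 813,635 required, 813,659 in favor — approved.
Class III: a majority of 2299336 is 1149669; 1,149,669 required, 1,149,669 in favor — approved.

Approved — every class gave the required vote.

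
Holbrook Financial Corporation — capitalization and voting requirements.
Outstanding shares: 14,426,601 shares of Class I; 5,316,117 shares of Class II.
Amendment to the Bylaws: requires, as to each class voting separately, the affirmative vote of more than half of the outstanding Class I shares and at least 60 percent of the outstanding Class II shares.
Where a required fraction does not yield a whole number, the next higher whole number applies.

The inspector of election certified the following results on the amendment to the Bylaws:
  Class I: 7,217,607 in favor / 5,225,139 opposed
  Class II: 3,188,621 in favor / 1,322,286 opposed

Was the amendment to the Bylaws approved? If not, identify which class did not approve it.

Class I: a majority of 14426601 is 7213301; 7,213,301 required, 7,217,607 in favor — approved.
Class II: 3/5 of 5316117 = 3189670.20, rounded up to 3189671; 3,189,671 required, 3,188,621 in favor — not approved.

Not approved — the Class II shares did not give the required vote.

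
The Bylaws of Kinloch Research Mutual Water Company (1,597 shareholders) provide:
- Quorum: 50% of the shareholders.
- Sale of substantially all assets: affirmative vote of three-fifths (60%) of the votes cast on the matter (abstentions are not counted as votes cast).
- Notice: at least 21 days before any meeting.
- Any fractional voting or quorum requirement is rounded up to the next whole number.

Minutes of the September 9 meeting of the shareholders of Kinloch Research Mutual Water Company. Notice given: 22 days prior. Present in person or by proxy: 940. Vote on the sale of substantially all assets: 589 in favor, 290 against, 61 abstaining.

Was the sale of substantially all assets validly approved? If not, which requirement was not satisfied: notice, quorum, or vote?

Valid — all requirements satisfied.

Notice: 22 days given; 21 required. Satisfied.
Quorum: 50% of 1,597 = 798.50, rounded up to 799; 940 present. Satisfied.
Vote: requires three-fifths of the votes cast (940 − 61 abstaining = 879); 3/5 of 879 = 527.40, rounded up to 528, so 528 needed; 589 in favor. Satisfied.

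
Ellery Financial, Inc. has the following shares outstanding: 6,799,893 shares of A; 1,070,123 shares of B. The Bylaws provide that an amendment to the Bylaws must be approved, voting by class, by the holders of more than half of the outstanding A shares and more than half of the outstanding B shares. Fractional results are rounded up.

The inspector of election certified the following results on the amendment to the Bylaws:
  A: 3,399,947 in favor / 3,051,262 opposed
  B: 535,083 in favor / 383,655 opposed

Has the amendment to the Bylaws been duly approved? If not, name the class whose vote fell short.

Approved — every class gave the required vote.

A: a majority of 6799893 is 3399947; 3,399,947 required, 3,399,947 in favor — approved.
B: a majority of 1070123 is 535062; 535,062 required, 535,083 in favor — approved.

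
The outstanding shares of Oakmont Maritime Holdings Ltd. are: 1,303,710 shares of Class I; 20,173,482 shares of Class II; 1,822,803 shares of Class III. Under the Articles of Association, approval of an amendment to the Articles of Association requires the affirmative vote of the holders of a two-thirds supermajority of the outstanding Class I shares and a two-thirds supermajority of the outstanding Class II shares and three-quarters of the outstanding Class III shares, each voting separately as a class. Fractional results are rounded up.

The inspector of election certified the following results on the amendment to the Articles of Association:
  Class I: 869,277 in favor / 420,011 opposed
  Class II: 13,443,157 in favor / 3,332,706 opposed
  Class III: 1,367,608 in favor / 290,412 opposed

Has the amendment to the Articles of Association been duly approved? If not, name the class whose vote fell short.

Class I: 2/3 of 1303710 = 869140; 869,140 required, 869,277 in favor — approved.
Class II: 2/3 of 20173482 = 13448988; 13,448,988 required, 13,443,157 in favor — not approved.
Class III: 3/4 of 1822803 = 1367102.25, rounded up to 1367103; 1,367,103 required, 1,367,608 in favor — approved.

Not approved — the Class II shares did not give the required vote.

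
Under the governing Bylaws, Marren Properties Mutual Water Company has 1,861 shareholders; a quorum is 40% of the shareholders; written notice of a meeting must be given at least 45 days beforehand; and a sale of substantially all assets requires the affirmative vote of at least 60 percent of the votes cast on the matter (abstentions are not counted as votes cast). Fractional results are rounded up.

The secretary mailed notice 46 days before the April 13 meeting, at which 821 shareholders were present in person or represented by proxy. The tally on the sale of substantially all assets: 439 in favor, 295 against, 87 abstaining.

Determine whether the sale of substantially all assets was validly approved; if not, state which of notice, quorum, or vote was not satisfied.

Invalid — vote requirement not satisfied.

Notice: 46 days given; 45 required. Satisfied.
Quorum: 40% of 1,861 = 744.40, rounded up to 745; 821 present. Satisfied.
Vote: requires three-fifths of the votes cast (821 − 87 abstaining = 734); 3/5 of 734 = 440.40, rounded up to 441, so 441 needed; 439 in favor. Not satisfied.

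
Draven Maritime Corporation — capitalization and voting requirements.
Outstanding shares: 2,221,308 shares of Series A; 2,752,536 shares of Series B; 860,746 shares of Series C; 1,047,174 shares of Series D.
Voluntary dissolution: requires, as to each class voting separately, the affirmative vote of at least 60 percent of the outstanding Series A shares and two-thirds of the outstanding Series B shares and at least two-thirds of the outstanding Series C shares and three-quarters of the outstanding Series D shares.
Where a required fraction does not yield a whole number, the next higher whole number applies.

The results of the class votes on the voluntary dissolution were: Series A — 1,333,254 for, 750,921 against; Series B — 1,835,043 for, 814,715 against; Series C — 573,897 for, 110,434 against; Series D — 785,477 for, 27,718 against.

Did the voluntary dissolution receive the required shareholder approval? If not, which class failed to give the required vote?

Approved — every class gave the required vote.

Series A: 3/5 of 2221308 = 1332784.80, rounded up to 1332785; 1,332,785 required, 1,333,254 in favor — approved.
Series B: 2/3 of 2752536 = 1835024; 1,835,024 required, 1,835,043 in favor — approved.
Series C: 2/3 of 860746 = 573830.67, rounded up to 573831; 573,831 required, 573,897 in favor — approved.
Series D: 3/4 of 1047174 = 785380.50, rounded up to 785381; 785,381 required, 785,477 in favor — approved.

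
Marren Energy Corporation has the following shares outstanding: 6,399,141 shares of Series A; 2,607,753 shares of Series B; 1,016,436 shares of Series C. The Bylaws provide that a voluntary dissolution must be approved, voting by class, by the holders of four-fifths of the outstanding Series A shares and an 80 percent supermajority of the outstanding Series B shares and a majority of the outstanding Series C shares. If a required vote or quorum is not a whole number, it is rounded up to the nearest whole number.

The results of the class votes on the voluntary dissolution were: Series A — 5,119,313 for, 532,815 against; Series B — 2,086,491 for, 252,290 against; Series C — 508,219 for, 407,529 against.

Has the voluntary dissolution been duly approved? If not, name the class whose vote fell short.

Series A: 4/5 of 6399141 = 5119312.80, rounded up to 5119313; 5,119,313 required, 5,119,313 in favor — approved.
Series B: 4/5 of 2607753 = 2086202.40, rounded up to 2086203; 2,086,203 required, 2,086,491 in favor — approved.
Series C: a majority of 1016436 is 508219; 508,219 required, 508,219 in favor — approved.

Approved — every class gave the required vote.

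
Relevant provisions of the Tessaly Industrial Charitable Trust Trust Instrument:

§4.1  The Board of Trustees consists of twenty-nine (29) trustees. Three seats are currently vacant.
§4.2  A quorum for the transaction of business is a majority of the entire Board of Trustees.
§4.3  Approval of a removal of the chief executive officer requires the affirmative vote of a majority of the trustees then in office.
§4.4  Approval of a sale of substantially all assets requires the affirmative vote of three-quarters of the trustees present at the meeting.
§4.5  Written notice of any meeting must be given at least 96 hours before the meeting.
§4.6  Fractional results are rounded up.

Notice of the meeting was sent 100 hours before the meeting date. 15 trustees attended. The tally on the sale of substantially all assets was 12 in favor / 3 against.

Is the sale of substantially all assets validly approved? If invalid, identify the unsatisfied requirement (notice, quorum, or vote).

Valid — all requirements satisfied.

Notice: 100 hours given; 96 required (100 ≥ 96). Satisfied.
Quorum: 15 present; quorum is 15. Satisfied.
Vote: the sale of substantially all assets requires three-fourths of the trustees present (15). 3/4 of 15 = 11.25, rounded up to 12, so 12 affirmative votes are needed; 12 voted in favor. Satisfied.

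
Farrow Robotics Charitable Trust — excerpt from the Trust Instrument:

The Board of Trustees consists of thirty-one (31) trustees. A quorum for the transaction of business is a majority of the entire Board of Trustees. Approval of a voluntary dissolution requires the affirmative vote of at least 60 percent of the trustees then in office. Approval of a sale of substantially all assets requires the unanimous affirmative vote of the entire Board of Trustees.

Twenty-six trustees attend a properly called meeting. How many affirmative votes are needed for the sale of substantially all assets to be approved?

The sale of substantially all assets requires the unanimous vote of the entire Board of Trustees (31).
Unanimous means all 31.
(Only 26 can vote, so the sale of substantially all assets cannot pass at this meeting, but the required vote is still 31.)

31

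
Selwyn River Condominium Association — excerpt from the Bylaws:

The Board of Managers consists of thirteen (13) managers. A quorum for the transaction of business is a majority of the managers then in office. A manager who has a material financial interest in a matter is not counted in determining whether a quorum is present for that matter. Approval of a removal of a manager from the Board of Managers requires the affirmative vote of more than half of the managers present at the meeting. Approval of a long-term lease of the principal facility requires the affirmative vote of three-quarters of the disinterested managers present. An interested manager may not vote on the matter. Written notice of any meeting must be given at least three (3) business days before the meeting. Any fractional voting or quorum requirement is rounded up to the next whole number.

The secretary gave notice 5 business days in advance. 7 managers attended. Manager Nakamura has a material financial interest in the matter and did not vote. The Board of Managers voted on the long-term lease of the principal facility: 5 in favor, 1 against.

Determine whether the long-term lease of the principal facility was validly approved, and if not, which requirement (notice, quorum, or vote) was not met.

Invalid — quorum requirement not satisfied.

Notice: 5 business days given; 3 required (5 ≥ 3). Satisfied.
Quorum: 7 present, but the 1 interested manager does not count, leaving 6. Quorum is 7. Not satisfied.
Vote: the long-term lease of the principal facility requires three-fourths of the disinterested managers present (7 − 1 = 6). 3/4 of 6 = 4.50, rounded up to 5, so 5 affirmative votes are needed; 5 voted in favor. Satisfied. (Moot — without a quorum no business can be validly transacted.)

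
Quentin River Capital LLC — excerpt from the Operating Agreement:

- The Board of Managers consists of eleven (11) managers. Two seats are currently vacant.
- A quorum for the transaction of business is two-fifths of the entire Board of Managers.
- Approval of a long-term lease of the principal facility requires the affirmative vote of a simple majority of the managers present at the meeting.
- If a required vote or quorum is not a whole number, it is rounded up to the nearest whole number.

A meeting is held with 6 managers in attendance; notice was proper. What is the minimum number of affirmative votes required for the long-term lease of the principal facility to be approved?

The long-term lease of the principal facility requires a majority of the managers present (6).
A majority of 6 is 4.

4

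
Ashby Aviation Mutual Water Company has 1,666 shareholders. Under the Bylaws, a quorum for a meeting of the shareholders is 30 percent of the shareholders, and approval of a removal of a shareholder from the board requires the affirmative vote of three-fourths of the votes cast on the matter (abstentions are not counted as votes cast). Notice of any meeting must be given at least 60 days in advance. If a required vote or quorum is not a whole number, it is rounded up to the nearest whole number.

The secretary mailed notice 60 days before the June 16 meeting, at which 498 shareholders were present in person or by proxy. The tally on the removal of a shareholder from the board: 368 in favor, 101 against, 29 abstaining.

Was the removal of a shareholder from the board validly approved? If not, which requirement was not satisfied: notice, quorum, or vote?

Notice: 60 days given; 60 required. Satisfied.
Quorum: 30% of 1,666 = 499.80, rounded up to 500; 498 present. Not satisfied.
Vote: requires three-fourths of the votes cast (498 − 29 abstaining = 469); 3/4 of 469 = 351.75, rounded up to 352, so 352 needed; 368 in favor. Satisfied.

Invalid — quorum requirement not satisfied.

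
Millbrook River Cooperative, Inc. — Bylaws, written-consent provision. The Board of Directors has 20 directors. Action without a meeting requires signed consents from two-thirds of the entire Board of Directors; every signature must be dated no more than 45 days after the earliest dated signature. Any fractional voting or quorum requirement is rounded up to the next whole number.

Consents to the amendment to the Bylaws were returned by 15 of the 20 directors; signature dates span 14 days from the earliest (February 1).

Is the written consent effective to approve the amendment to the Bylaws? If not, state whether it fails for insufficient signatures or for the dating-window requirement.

Signatures required: two-thirds of 20 — 2/3 of 20 = 13.33, rounded up to 14, so 14 needed; 15 signed. Sufficient.
Dating window: the latest signature is 14 days after the earliest; the limit is 45 days. Within the window.

Effective — both the signature and dating-window requirements are satisfied.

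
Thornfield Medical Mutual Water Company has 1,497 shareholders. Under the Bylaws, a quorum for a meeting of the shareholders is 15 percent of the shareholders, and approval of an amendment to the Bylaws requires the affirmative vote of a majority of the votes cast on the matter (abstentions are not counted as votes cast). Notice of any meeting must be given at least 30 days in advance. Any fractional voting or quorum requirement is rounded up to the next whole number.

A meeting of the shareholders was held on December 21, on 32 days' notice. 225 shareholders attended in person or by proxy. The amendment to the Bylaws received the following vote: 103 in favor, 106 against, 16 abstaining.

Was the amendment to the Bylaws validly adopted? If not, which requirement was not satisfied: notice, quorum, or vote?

Notice: 32 days given; 30 required. Satisfied.
Quorum: 15% of 1,497 = 224.55, rounded up to 225; 225 present. Satisfied.
Vote: requires a majority of the votes cast (225 − 16 abstaining = 209); a majority of 209 is 105, so 105 needed; 103 in favor. Not satisfied.

Invalid — vote requirement not satisfied.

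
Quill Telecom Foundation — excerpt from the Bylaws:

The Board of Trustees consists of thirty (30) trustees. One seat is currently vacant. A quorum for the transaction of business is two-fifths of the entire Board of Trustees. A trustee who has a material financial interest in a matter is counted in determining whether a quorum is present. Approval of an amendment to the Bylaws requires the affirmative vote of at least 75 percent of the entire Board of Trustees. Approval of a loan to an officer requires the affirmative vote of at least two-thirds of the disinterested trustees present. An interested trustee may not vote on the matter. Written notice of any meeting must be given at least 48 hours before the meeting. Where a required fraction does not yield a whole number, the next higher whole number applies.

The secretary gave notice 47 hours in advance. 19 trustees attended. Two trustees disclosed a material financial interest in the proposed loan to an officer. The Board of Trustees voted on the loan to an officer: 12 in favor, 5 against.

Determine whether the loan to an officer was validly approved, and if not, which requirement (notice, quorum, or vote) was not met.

Notice: 47 hours given; 48 required (47 < 48). Not satisfied.
Quorum: 19 present (interested trustees count toward quorum); quorum is 12. Satisfied.
Vote: the loan to an officer requires two-thirds of the disinterested trustees present (19 − 2 = 17). 2/3 of 17 = 11.33, rounded up to 12, so 12 affirmative votes are needed; 12 voted in favor. Satisfied.

Invalid — notice requirement not satisfied.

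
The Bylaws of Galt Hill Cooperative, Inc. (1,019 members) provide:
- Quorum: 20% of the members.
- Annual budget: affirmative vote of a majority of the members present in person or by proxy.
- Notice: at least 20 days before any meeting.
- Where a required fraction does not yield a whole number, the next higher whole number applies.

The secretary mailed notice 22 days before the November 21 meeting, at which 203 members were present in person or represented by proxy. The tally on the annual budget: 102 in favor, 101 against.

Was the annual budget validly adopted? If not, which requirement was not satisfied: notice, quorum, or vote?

Notice: 22 days given; 20 required. Satisfied.
Quorum: 20% of 1,019 = 203.80, rounded up to 204; 203 present. Not satisfied.
Vote: requires a majority of those present (203); a majority of 203 is 102, so 102 needed; 102 in favor. Satisfied.

Invalid — quorum requirement not satisfied.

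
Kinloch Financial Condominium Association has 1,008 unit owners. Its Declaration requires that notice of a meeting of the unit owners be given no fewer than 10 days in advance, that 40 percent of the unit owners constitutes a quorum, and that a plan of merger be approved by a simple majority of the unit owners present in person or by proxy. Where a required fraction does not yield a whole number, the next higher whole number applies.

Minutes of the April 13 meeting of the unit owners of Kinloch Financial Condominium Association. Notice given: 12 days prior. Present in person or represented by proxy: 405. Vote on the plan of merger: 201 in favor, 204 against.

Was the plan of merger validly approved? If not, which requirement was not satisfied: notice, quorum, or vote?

Invalid — vote requirement not satisfied.

Notice: 12 days given; 10 required. Satisfied.
Quorum: 40% of 1,008 = 403.20, rounded up to 404; 405 present. Satisfied.
Vote: requires a majority of those present (405); a majority of 405 is 203, so 203 needed; 201 in favor. Not satisfied.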